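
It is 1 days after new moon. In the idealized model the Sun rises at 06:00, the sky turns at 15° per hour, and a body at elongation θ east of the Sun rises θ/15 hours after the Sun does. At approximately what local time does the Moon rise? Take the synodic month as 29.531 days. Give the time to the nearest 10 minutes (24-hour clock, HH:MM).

06:50

Elongation θ = 360° × 1/29.531 ≈ 12.2°.
At 15° of sky rotation per hour, 12.2° corresponds to a 0.81 h lag.
06:00 + 0.813 h ≈ 06:49 → 06:50 to the nearest ten minutes.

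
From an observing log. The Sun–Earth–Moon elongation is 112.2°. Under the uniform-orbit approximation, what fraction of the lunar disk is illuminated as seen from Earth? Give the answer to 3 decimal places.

0.689

f = (1 − cos 112.2°)/2 = (1 − (-0.378))/2 ≈ 0.689.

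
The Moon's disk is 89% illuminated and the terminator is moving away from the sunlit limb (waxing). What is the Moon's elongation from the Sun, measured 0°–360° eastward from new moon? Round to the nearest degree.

141°

Invert f = (1 − cos θ)/2 to get cos θ = 1 − 2(0.89) = -0.780, hence θ₀ = arccos -0.780 = 141.3°.
Waxing ⇒ before full, so θ = 141.3°.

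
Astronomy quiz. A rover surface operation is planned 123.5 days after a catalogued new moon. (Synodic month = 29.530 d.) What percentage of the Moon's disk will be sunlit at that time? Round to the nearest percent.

29%

123.5 d spans 4 complete synodic months (4 × 29.530 = 118.12 d) plus 5.38 d.
The Moon has covered 5.38/29.530 of its cycle, so θ ≈ 360° × 5.38/29.530 = 65.6°.
cos 65.6° = 0.413, so f = (1 − 0.413)/2 = 0.293, so 29%.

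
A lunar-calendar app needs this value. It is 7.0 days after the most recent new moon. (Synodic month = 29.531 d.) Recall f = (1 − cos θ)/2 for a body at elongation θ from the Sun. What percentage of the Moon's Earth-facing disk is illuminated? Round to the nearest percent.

46%

Phase angle: θ = 360°·(7.0 d)/(29.531 d) = 85.3°.
With cos θ = 0.081, the lit fraction is (1 − 0.081)/2 ≈ 0.459, so 46%.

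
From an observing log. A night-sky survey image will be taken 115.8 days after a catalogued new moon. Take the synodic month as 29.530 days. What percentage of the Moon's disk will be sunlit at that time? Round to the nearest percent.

115.8/29.530 = 3.921 lunations, so 3 complete cycles and 27.21 d into the next.
The Moon has covered 27.21/29.530 of its cycle, so θ ≈ 360° × 27.21/29.530 = 331.7°.
Illuminated fraction = (1 − cos 331.7°)/2 = (1 − 0.881)/2 ≈ 0.060, so 6%.

6%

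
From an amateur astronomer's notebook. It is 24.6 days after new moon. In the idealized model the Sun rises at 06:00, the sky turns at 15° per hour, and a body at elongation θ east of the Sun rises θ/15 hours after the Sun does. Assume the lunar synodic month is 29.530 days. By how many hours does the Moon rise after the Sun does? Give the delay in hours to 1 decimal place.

Phase angle: θ = 360°·(24.6 d)/(29.530 d) = 299.9°.
Delay after the Sun = 299.9° / (15°/h) ≈ 19.99 h.
So the Moon rises 19.99 h after the Sun.

20.0 h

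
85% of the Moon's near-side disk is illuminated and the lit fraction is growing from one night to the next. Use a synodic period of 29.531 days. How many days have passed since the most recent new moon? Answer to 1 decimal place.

11.0 days

Invert f = (1 − cos θ)/2 to get cos θ = 1 − 2(0.85) = -0.700, hence θ₀ = arccos -0.700 = 134.4°.
Before full moon the principal value applies: θ = 134.4°.
Age = 29.531 × 134.4°/360° ≈ 11.03 days.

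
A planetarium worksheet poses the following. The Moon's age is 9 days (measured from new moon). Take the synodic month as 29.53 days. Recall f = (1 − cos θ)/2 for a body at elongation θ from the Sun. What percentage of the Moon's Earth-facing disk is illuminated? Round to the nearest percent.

67%

Elongation θ = 360° × 9/29.53 ≈ 109.7°.
With cos θ = (-0.337), the lit fraction is (1 − (-0.337))/2 ≈ 0.669, so 67%.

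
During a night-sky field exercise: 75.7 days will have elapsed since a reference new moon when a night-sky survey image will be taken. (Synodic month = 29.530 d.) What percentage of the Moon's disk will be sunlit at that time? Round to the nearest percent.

75.7/29.530 = 2.563 lunations, so 2 complete cycles and 16.64 d into the next.
Phase angle: θ = 360°·(16.64 d)/(29.530 d) = 202.9°.
cos 202.9° = (-0.921), so f = (1 − (-0.921))/2 = 0.961, so 96%.

96%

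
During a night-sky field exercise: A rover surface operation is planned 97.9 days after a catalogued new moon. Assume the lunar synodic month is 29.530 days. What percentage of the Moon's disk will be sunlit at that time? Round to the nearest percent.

70%

Reduce mod P: 97.9 − 3×29.530 = 9.31 d into the current lunation.
Elongation θ = 360° × 9.31/29.530 ≈ 113.5°.
Illuminated fraction = (1 − cos 113.5°)/2 = (1 − (-0.399))/2 ≈ 0.699, so 70%.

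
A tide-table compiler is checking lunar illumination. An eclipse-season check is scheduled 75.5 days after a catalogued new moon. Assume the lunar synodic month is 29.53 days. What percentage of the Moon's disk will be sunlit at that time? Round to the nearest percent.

75.5 d spans 2 complete synodic months (2 × 29.53 = 59.06 d) plus 16.44 d.
Phase angle: θ = 360°·(16.44 d)/(29.53 d) = 200.4°.
cos 200.4° = (-0.937), so f = (1 − (-0.937))/2 = 0.969, so 97%.

97%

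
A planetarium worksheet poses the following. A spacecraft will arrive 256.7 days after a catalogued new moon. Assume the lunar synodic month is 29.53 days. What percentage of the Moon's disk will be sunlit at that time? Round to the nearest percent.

Reduce mod P: 256.7 − 8×29.53 = 20.46 d into the current lunation.
Phase angle: θ = 360°·(20.46 d)/(29.53 d) = 249.4°.
With cos θ = (-0.351), the lit fraction is (1 − (-0.351))/2 ≈ 0.676, so 68%.

68%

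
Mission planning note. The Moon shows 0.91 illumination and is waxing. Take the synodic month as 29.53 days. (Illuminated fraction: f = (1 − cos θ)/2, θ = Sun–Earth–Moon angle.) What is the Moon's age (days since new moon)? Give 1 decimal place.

From f = (1 − cos θ)/2: cos θ = 1 − 2×0.91 = -0.820; arccos → 145.1°.
Waxing ⇒ before full, so θ = 145.1°.
Age = 29.53 × 145.1°/360° ≈ 11.90 days.

11.9 days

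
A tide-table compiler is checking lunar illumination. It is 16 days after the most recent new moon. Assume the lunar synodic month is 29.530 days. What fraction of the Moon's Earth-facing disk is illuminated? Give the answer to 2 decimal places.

0.98

The Moon has covered 16/29.530 of its cycle, so θ ≈ 360° × 16/29.530 = 195.1°.
With cos θ = (-0.966), the lit fraction is (1 − (-0.966))/2 ≈ 0.983.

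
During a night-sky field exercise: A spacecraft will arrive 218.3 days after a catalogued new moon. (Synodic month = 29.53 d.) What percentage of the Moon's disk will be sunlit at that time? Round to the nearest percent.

218.3 d spans 7 complete synodic months (7 × 29.53 = 206.71 d) plus 11.59 d.
The Moon has covered 11.59/29.53 of its cycle, so θ ≈ 360° × 11.59/29.53 = 141.3°.
With cos θ = (-0.780), the lit fraction is (1 − (-0.780))/2 ≈ 0.890, so 89%.

89%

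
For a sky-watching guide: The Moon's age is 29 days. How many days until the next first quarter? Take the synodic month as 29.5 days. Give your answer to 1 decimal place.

7.9 days

First quarter is 0.25 of the way through the cycle: age 0.25 × 29.5 = 7.375 d.
Already past this cycle's first quarter; the next is at 7.375 + 29.5 = 36.875 d, so 36.875 − 29 = 7.875 days.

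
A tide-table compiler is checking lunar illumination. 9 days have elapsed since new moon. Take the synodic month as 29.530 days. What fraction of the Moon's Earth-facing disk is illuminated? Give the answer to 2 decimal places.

Phase angle: θ = 360°·(9 d)/(29.530 d) = 109.7°.
Illuminated fraction = (1 − cos 109.7°)/2 = (1 − (-0.337))/2 ≈ 0.669.

0.67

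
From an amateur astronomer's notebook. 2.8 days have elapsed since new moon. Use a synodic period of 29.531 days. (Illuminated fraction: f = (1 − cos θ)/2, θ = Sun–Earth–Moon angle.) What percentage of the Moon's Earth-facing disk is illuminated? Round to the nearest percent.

9%

Elongation θ = 360° × 2.8/29.531 ≈ 34.1°.
Illuminated fraction = (1 − cos 34.1°)/2 = (1 − 0.828)/2 ≈ 0.086, so 9%.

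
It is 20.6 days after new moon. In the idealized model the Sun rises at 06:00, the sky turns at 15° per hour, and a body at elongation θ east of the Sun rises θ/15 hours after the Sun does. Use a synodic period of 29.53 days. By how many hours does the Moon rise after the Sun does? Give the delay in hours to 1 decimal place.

16.7 h

Elongation θ = 360° × 20.6/29.53 ≈ 251.1°.
Delay after the Sun = 251.1° / (15°/h) ≈ 16.74 h.
So the Moon rises 16.74 h after the Sun.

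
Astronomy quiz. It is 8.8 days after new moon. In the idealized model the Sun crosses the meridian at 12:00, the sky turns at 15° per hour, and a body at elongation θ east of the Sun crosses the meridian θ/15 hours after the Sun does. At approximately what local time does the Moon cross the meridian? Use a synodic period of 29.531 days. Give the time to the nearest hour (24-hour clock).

19:00

The Moon has covered 8.8/29.531 of its cycle, so θ ≈ 360° × 8.8/29.531 = 107.3°.
At 15° of sky rotation per hour, 107.3° corresponds to a 7.15 h lag.
12:00 + 7.15 h ≈ 19:09 → 19:00 to the nearest hour.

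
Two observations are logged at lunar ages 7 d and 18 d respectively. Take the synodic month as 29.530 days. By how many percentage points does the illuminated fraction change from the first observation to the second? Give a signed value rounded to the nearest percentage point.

+43 percentage points

First observation: θ = 360°·7/29.530 = 85.3°, so f = 0.459.
Second observation: θ = 219.4°, f = 0.886.
Δf = 0.886 − 0.459 = +0.427, i.e. +43 pp.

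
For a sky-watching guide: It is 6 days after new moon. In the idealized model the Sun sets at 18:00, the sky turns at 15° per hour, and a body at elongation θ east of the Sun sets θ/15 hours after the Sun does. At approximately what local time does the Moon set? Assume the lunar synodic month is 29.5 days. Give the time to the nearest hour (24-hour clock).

Phase angle: θ = 360°·(6 d)/(29.5 d) = 73.2°.
The Moon trails the Sun by θ/15 = 73.2/15 ≈ 4.88 hours.
18:00 + 4.88 h ≈ 22:53 → 23:00 to the nearest hour.

23:00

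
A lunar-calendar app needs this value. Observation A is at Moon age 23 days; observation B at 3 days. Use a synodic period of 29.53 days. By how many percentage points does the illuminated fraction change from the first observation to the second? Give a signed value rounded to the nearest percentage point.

-31 percentage points

First observation: θ = 360°·23/29.53 = 280.4°, so f = 0.410.
Second observation: θ = 36.6°, f = 0.098.
Δf = 0.098 − 0.410 = -0.311, i.e. -31 pp.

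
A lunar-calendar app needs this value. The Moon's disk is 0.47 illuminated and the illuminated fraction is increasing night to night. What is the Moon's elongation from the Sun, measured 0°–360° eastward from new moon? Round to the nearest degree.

87°

cos θ = 1 − 2f = 0.060, giving a principal value of 86.6°.
Before full moon the principal value applies: θ = 86.6°.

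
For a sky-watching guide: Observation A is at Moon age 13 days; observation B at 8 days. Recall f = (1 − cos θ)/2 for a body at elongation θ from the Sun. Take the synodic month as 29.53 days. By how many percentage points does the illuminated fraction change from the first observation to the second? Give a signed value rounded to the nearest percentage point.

-40 percentage points

First observation: θ = 360°·13/29.53 = 158.5°, so f = 0.965.
Second observation: θ = 97.5°, f = 0.566.
Δf = 0.566 − 0.965 = -0.400, i.e. -40 pp.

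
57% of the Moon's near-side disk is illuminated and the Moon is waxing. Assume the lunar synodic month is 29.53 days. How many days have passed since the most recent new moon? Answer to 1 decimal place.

Invert f = (1 − cos θ)/2 to get cos θ = 1 − 2(0.57) = -0.140, hence θ₀ = arccos -0.140 = 98.0°.
Waxing ⇒ before full, so θ = 98.0°.
At 360°/29.53 d per day, 98.0° corresponds to 8.04 days.

8.0 days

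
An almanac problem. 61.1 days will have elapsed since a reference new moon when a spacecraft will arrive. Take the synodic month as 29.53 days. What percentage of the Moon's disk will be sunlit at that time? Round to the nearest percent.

61.1 d spans 2 complete synodic months (2 × 29.53 = 59.06 d) plus 2.04 d.
Elongation θ = 360° × 2.04/29.53 ≈ 24.9°.
With cos θ = 0.907, the lit fraction is (1 − 0.907)/2 ≈ 0.046, so 5%.

5%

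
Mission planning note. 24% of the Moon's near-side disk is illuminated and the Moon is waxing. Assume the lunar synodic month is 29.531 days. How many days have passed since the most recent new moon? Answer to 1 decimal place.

4.8 days

Invert f = (1 − cos θ)/2 to get cos θ = 1 − 2(0.24) = 0.520, hence θ₀ = arccos 0.520 = 58.7°.
Before full moon the principal value applies: θ = 58.7°.
Age = 29.531 × 58.7°/360° ≈ 4.81 days.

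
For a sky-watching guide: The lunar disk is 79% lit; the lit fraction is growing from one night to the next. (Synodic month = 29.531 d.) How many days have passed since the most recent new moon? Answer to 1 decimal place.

10.3 days

cos θ = 1 − 2f = -0.580, giving a principal value of 125.5°.
Waxing ⇒ before full, so θ = 125.5°.
That fraction of the synodic month is 125.5/360 × 29.531 d ≈ 10.29 d.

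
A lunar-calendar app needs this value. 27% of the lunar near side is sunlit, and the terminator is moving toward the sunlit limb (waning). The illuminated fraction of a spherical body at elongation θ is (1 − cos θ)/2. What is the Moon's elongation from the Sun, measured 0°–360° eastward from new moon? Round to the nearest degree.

297°

Invert f = (1 − cos θ)/2 to get cos θ = 1 − 2(0.27) = 0.460, hence θ₀ = arccos 0.460 = 62.6°.
Waning ⇒ past full, so θ = 360° − 62.6° = 297.4°.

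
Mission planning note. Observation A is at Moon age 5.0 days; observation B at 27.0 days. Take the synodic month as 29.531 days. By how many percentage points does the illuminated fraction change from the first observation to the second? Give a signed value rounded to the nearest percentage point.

-19 percentage points

First observation: θ = 360°·5.0/29.531 = 61.0°, so f = 0.257.
Second observation: θ = 329.1°, f = 0.071.
Δf = 0.071 − 0.257 = -0.186, i.e. -19 pp.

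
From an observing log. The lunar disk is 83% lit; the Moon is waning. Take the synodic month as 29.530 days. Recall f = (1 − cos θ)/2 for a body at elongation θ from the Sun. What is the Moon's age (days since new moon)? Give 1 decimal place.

18.8 days

From f = (1 − cos θ)/2: cos θ = 1 − 2×0.83 = -0.660; arccos → 131.3°.
A waning Moon lies in 180°–360°, so θ = 360° − 131.3° = 228.7°.
That fraction of the synodic month is 228.7/360 × 29.530 d ≈ 18.76 d.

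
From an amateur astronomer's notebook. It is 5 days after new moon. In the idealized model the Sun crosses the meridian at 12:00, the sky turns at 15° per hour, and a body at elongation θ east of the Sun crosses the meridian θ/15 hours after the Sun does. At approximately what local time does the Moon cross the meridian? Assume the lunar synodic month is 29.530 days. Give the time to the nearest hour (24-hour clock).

16:00

The Moon has covered 5/29.530 of its cycle, so θ ≈ 360° × 5/29.530 = 61.0°.
Delay after the Sun = 61.0° / (15°/h) ≈ 4.06 h.
12:00 + 4.06 h ≈ 16:04 → 16:00 to the nearest hour.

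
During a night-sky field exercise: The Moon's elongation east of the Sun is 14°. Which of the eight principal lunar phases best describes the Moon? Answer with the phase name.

14° lies in the new moon sector of the 8-phase cycle.

new moon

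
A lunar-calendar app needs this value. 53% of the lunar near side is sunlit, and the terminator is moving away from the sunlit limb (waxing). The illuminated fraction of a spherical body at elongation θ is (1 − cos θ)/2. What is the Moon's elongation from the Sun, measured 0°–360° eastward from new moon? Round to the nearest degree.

93°

cos θ = 1 − 2f = -0.060, giving a principal value of 93.4°.
The Moon is waxing (0°–180°), so θ = 93.4° directly.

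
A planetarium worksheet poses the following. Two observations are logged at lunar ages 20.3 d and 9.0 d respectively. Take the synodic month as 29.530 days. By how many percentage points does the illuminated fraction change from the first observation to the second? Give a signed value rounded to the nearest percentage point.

First observation: θ = 360°·20.3/29.530 = 247.5°, so f = 0.692.
Second observation: θ = 109.7°, f = 0.669.
Δf = 0.669 − 0.692 = -0.023, i.e. -2 pp.

-2 pp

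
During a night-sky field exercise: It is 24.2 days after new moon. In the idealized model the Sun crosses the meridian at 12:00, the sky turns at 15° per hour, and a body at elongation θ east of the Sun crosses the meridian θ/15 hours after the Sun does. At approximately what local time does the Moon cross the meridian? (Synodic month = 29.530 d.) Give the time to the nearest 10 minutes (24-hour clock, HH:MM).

07:40

Phase angle: θ = 360°·(24.2 d)/(29.530 d) = 295.0°.
At 15° of sky rotation per hour, 295.0° corresponds to a 19.67 h lag.
12:00 + 19.668 h ≈ 07:40 → 07:40 to the nearest ten minutes.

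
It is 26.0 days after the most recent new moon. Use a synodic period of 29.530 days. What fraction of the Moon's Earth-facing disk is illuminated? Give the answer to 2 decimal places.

Elongation θ = 360° × 26.0/29.530 ≈ 317.0°.
With cos θ = 0.731, the lit fraction is (1 − 0.731)/2 ≈ 0.135.

0.13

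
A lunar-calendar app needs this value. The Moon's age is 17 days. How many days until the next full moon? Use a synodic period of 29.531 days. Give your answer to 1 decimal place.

Full moon occurs at elongation 180°, i.e. at age 29.531 × 180/360 = 14.765 d.
Already past this cycle's full moon; the next is at 14.765 + 29.531 = 44.296 d, so 44.296 − 17 = 27.296 days.

27.3 days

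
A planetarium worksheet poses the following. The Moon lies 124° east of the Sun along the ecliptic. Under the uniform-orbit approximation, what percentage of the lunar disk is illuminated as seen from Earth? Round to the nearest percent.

cos 124° = (-0.559), so f = (1 − (-0.559))/2 = 0.780, i.e. 78%.

78%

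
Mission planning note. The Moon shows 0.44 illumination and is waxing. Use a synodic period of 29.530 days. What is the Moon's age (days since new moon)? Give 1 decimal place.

6.8 days

Invert f = (1 − cos θ)/2 to get cos θ = 1 − 2(0.44) = 0.120, hence θ₀ = arccos 0.120 = 83.1°.
Waxing ⇒ before full, so θ = 83.1°.
That fraction of the synodic month is 83.1/360 × 29.530 d ≈ 6.82 d.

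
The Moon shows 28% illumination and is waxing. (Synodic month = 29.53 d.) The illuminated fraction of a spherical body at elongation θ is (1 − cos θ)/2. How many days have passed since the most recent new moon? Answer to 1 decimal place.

5.2 days

Invert f = (1 − cos θ)/2 to get cos θ = 1 − 2(0.28) = 0.440, hence θ₀ = arccos 0.440 = 63.9°.
Waxing ⇒ before full, so θ = 63.9°.
That fraction of the synodic month is 63.9/360 × 29.53 d ≈ 5.24 d.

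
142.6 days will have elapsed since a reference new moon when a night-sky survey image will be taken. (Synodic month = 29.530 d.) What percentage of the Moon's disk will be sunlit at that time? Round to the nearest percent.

26%

Reduce mod P: 142.6 − 4×29.530 = 24.48 d into the current lunation.
Elongation θ = 360° × 24.48/29.530 ≈ 298.4°.
cos 298.4° = 0.476, so f = (1 − 0.476)/2 = 0.262, so 26%.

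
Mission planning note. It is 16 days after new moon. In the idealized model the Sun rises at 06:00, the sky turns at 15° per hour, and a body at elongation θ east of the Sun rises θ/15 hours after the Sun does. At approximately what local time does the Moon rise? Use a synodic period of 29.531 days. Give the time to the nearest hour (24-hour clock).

Phase angle: θ = 360°·(16 d)/(29.531 d) = 195.0°.
Delay after the Sun = 195.0° / (15°/h) ≈ 13.00 h.
06:00 + 13.00 h ≈ 19:00 → 19:00 to the nearest hour.

19:00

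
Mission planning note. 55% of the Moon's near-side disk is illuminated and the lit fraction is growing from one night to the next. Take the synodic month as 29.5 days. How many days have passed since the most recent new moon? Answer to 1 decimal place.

7.8 days

cos θ = 1 − 2f = -0.100, giving a principal value of 95.7°.
Waxing ⇒ before full, so θ = 95.7°.
At 360°/29.5 d per day, 95.7° corresponds to 7.85 days.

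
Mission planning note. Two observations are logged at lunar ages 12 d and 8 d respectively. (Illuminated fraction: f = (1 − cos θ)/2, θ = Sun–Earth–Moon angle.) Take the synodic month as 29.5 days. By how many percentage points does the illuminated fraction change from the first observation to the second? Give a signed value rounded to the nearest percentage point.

-35 pp

First observation: θ = 360°·12/29.5 = 146.4°, so f = 0.917.
Second observation: θ = 97.6°, f = 0.566.
Δf = 0.566 − 0.917 = -0.350, i.e. -35 pp.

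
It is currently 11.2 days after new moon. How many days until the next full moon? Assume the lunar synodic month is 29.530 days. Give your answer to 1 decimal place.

3.6 days

Full moon is 0.5 of the way through the cycle: age 0.5 × 29.530 = 14.765 d.
That is 14.765 − 11.2 = 3.565 days ahead.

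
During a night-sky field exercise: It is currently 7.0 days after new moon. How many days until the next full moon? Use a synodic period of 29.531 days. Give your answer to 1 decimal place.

7.8 days

Full moon occurs at elongation 180°, i.e. at age 29.531 × 180/360 = 14.765 d.
So 7.765 days remain (14.765 − 7.0).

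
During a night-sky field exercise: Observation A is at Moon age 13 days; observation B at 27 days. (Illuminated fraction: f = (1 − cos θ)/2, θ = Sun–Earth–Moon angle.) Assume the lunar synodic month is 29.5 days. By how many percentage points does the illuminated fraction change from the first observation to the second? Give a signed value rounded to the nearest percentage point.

-90 percentage points

θ₁ = 360° × 13/29.5 = 158.6°, f₁ = (1 − cos θ₁)/2 = 0.966.
θ₂ = 360° × 27/29.5 = 329.5°, f₂ = (1 − cos θ₂)/2 = 0.069.
Change = f₂ − f₁ = -0.896 → -90 percentage points.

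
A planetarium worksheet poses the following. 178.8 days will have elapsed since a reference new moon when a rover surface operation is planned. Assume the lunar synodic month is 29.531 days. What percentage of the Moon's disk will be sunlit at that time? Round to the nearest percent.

Reduce mod P: 178.8 − 6×29.531 = 1.61 d into the current lunation.
Phase angle: θ = 360°·(1.61 d)/(29.531 d) = 19.7°.
Illuminated fraction = (1 − cos 19.7°)/2 = (1 − 0.942)/2 ≈ 0.029, so 3%.

3%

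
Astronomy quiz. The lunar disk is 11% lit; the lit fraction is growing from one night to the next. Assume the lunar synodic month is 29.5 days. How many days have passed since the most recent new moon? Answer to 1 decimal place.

Invert f = (1 − cos θ)/2 to get cos θ = 1 − 2(0.11) = 0.780, hence θ₀ = arccos 0.780 = 38.7°.
Waxing ⇒ before full, so θ = 38.7°.
At 360°/29.5 d per day, 38.7° corresponds to 3.17 days.

3.2 days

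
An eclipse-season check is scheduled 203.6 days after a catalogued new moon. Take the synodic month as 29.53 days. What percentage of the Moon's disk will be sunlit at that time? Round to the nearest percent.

11%

203.6 d spans 6 complete synodic months (6 × 29.53 = 177.18 d) plus 26.42 d.
Elongation θ = 360° × 26.42/29.53 ≈ 322.1°.
Illuminated fraction = (1 − cos 322.1°)/2 = (1 − 0.789)/2 ≈ 0.106, so 11%.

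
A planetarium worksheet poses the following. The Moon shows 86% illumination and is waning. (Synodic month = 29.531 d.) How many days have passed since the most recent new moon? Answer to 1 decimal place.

18.4 days

cos θ = 1 − 2f = -0.720, giving a principal value of 136.1°.
Since the Moon is past full (waning), take the reflex angle: θ = 360° − 136.1° = 223.9°.
Age = 29.531 × 223.9°/360° ≈ 18.37 days.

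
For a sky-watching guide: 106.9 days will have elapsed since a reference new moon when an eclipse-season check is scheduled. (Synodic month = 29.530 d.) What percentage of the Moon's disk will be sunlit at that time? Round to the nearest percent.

106.9/29.530 = 3.620 lunations, so 3 complete cycles and 18.31 d into the next.
Phase angle: θ = 360°·(18.31 d)/(29.530 d) = 223.2°.
With cos θ = (-0.729), the lit fraction is (1 − (-0.729))/2 ≈ 0.864, so 86%.

86%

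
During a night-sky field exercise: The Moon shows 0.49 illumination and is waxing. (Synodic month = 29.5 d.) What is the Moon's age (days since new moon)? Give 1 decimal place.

7.3 days

Invert f = (1 − cos θ)/2 to get cos θ = 1 − 2(0.49) = 0.020, hence θ₀ = arccos 0.020 = 88.9°.
Before full moon the principal value applies: θ = 88.9°.
At 360°/29.5 d per day, 88.9° corresponds to 7.28 days.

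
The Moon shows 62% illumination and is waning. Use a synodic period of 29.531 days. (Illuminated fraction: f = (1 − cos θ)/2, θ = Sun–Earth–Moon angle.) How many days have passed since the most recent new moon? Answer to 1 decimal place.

21.0 days

Invert f = (1 − cos θ)/2 to get cos θ = 1 − 2(0.62) = -0.240, hence θ₀ = arccos -0.240 = 103.9°.
A waning Moon lies in 180°–360°, so θ = 360° − 103.9° = 256.1°.
That fraction of the synodic month is 256.1/360 × 29.531 d ≈ 21.01 d.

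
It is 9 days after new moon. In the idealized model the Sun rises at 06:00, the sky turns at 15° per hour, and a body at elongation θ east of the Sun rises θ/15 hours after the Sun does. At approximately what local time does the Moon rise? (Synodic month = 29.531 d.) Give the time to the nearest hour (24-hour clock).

13:00

Elongation θ = 360° × 9/29.531 ≈ 109.7°.
At 15° of sky rotation per hour, 109.7° corresponds to a 7.31 h lag.
06:00 + 7.31 h ≈ 13:19 → 13:00 to the nearest hour.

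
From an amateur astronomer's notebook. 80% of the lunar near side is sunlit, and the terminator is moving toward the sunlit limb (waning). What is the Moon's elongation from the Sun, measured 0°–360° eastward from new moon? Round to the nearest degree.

From f = (1 − cos θ)/2: cos θ = 1 − 2×0.80 = -0.600; arccos → 126.9°.
Since the Moon is past full (waning), take the reflex angle: θ = 360° − 126.9° = 233.1°.

233°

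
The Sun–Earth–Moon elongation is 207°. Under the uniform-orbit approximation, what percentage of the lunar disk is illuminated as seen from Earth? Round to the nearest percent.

95%

f = (1 − cos 207°)/2 = (1 − (-0.891))/2 ≈ 0.946, i.e. 95%.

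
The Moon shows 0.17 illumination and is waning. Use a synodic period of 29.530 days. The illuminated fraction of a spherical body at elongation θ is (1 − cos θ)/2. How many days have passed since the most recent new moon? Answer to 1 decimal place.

25.5 days

cos θ = 1 − 2f = 0.660, giving a principal value of 48.7°.
A waning Moon lies in 180°–360°, so θ = 360° − 48.7° = 311.3°.
That fraction of the synodic month is 311.3/360 × 29.530 d ≈ 25.54 d.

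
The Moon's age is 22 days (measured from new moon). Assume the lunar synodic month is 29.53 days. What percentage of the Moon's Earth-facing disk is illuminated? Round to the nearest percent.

Elongation θ = 360° × 22/29.53 ≈ 268.2°.
cos 268.2° = (-0.031), so f = (1 − (-0.031))/2 = 0.516, so 52%.

52%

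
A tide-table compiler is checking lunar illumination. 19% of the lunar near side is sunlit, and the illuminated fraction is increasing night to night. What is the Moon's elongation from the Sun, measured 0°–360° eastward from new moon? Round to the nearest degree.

Invert f = (1 − cos θ)/2 to get cos θ = 1 − 2(0.19) = 0.620, hence θ₀ = arccos 0.620 = 51.7°.
The Moon is waxing (0°–180°), so θ = 51.7° directly.

52°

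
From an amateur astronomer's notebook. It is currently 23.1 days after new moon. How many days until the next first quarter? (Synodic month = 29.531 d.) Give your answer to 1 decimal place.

First quarter occurs at elongation 90°, i.e. at age 29.531 × 90/360 = 7.383 d.
This lunation's first quarter (7.383 d) has passed, so add one period: 36.914 − 23.1 = 13.814 days.

13.8 days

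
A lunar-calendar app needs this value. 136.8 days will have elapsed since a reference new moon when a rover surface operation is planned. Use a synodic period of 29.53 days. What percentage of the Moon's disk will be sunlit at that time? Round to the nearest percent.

84%

136.8/29.53 = 4.633 lunations, so 4 complete cycles and 18.68 d into the next.
Phase angle: θ = 360°·(18.68 d)/(29.53 d) = 227.7°.
Illuminated fraction = (1 − cos 227.7°)/2 = (1 − (-0.673))/2 ≈ 0.836, so 84%.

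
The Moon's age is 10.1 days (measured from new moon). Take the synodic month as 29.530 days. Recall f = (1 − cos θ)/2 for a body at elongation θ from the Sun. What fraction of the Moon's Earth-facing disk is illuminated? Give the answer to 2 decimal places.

Phase angle: θ = 360°·(10.1 d)/(29.530 d) = 123.1°.
Illuminated fraction = (1 − cos 123.1°)/2 = (1 − (-0.547))/2 ≈ 0.773.

0.77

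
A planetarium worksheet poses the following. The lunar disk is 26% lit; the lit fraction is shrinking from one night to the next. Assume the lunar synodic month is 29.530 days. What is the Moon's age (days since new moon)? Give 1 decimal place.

24.5 days

From f = (1 − cos θ)/2: cos θ = 1 − 2×0.26 = 0.480; arccos → 61.3°.
Since the Moon is past full (waning), take the reflex angle: θ = 360° − 61.3° = 298.7°.
Age = 29.530 × 298.7°/360° ≈ 24.50 days.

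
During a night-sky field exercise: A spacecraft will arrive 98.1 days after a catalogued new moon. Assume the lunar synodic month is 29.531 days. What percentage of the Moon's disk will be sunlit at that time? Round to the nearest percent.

Reduce mod P: 98.1 − 3×29.531 = 9.51 d into the current lunation.
Phase angle: θ = 360°·(9.51 d)/(29.531 d) = 115.9°.
Illuminated fraction = (1 − cos 115.9°)/2 = (1 − (-0.437))/2 ≈ 0.718, so 72%.

72%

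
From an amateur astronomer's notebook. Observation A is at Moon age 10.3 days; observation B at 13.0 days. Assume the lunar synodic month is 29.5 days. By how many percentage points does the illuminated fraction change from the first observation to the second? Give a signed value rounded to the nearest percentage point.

θ₁ = 360° × 10.3/29.5 = 125.7°, f₁ = (1 − cos θ₁)/2 = 0.792.
θ₂ = 360° × 13.0/29.5 = 158.6°, f₂ = (1 − cos θ₂)/2 = 0.966.
Change = f₂ − f₁ = +0.174 → +17 percentage points.

+17 pp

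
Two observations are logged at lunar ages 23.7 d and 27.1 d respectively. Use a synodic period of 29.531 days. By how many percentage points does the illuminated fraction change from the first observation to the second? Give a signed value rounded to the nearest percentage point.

-27 pp

θ₁ = 360° × 23.7/29.531 = 288.9°, f₁ = (1 − cos θ₁)/2 = 0.338.
θ₂ = 360° × 27.1/29.531 = 330.4°, f₂ = (1 − cos θ₂)/2 = 0.065.
Change = f₂ − f₁ = -0.272 → -27 percentage points.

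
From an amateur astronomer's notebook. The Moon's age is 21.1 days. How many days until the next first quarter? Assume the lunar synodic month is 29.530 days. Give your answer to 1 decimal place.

15.8 days

First quarter is 0.25 of the way through the cycle: age 0.25 × 29.530 = 7.383 d.
This lunation's first quarter (7.383 d) has passed, so add one period: 36.913 − 21.1 = 15.812 days.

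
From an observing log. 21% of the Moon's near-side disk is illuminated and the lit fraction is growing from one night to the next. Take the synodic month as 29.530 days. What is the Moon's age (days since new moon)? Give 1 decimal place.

4.5 days

From f = (1 − cos θ)/2: cos θ = 1 − 2×0.21 = 0.580; arccos → 54.5°.
Before full moon the principal value applies: θ = 54.5°.
That fraction of the synodic month is 54.5/360 × 29.530 d ≈ 4.47 d.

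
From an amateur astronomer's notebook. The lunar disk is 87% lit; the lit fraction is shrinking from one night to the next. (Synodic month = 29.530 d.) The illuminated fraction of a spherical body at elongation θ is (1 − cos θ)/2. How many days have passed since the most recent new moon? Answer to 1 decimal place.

cos θ = 1 − 2f = -0.740, giving a principal value of 137.7°.
Waning ⇒ past full, so θ = 360° − 137.7° = 222.3°.
That fraction of the synodic month is 222.3/360 × 29.530 d ≈ 18.23 d.

18.2 days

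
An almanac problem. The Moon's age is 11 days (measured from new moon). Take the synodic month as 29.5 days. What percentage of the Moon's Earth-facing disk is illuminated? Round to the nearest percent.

85%

Phase angle: θ = 360°·(11 d)/(29.5 d) = 134.2°.
Illuminated fraction = (1 − cos 134.2°)/2 = (1 − (-0.698))/2 ≈ 0.849, so 85%.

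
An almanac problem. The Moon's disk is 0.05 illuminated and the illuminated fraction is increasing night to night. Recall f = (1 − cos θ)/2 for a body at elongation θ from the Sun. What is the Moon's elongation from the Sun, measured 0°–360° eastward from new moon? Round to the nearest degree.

From f = (1 − cos θ)/2: cos θ = 1 − 2×0.05 = 0.900; arccos → 25.8°.
Waxing ⇒ before full, so θ = 25.8°.

26°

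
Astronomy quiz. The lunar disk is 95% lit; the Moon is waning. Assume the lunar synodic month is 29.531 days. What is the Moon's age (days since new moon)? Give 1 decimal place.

16.9 days

cos θ = 1 − 2f = -0.900, giving a principal value of 154.2°.
Since the Moon is past full (waning), take the reflex angle: θ = 360° − 154.2° = 205.8°.
Age = 29.531 × 205.8°/360° ≈ 16.89 days.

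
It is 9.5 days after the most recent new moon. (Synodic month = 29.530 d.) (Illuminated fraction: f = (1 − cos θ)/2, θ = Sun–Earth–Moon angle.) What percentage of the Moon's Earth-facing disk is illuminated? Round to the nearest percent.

72%

Phase angle: θ = 360°·(9.5 d)/(29.530 d) = 115.8°.
With cos θ = (-0.435), the lit fraction is (1 − (-0.435))/2 ≈ 0.718, so 72%.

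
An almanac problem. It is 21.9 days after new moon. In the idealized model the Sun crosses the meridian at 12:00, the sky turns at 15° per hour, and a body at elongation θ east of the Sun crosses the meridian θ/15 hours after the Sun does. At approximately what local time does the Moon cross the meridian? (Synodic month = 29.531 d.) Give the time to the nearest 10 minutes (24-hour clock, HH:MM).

The Moon has covered 21.9/29.531 of its cycle, so θ ≈ 360° × 21.9/29.531 = 267.0°.
At 15° of sky rotation per hour, 267.0° corresponds to a 17.80 h lag.
12:00 + 17.798 h ≈ 05:48 → 05:50 to the nearest ten minutes.

05:50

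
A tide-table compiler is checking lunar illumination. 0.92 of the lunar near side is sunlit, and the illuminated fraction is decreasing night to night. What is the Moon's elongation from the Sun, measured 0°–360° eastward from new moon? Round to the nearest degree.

213°

Invert f = (1 − cos θ)/2 to get cos θ = 1 − 2(0.92) = -0.840, hence θ₀ = arccos -0.840 = 147.1°.
Waning ⇒ past full, so θ = 360° − 147.1° = 212.9°.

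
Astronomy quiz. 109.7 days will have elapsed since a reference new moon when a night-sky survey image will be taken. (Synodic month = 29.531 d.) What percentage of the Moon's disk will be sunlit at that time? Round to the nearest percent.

109.7/29.531 = 3.715 lunations, so 3 complete cycles and 21.11 d into the next.
Phase angle: θ = 360°·(21.11 d)/(29.531 d) = 257.3°.
Illuminated fraction = (1 − cos 257.3°)/2 = (1 − (-0.220))/2 ≈ 0.610, so 61%.

61%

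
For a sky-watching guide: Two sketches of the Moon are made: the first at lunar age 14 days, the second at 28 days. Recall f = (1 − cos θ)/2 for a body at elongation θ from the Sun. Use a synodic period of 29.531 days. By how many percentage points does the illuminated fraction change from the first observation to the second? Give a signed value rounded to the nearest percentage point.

-97 percentage points

θ₁ = 360° × 14/29.531 = 170.7°, f₁ = (1 − cos θ₁)/2 = 0.993.
θ₂ = 360° × 28/29.531 = 341.3°, f₂ = (1 − cos θ₂)/2 = 0.026.
Change = f₂ − f₁ = -0.967 → -97 percentage points.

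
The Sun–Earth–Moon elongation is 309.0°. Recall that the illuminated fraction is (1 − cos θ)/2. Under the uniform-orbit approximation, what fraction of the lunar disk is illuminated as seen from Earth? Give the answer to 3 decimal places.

0.185

cos 309.0° = 0.629, so f = (1 − 0.629)/2 = 0.185.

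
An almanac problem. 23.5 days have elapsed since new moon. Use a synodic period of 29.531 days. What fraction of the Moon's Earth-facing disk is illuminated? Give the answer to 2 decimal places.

Phase angle: θ = 360°·(23.5 d)/(29.531 d) = 286.5°.
cos 286.5° = 0.284, so f = (1 − 0.284)/2 = 0.358.

0.36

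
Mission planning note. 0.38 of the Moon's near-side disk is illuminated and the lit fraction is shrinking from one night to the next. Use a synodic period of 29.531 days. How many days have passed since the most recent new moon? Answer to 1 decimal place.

23.3 days

From f = (1 − cos θ)/2: cos θ = 1 − 2×0.38 = 0.240; arccos → 76.1°.
A waning Moon lies in 180°–360°, so θ = 360° − 76.1° = 283.9°.
Age = 29.531 × 283.9°/360° ≈ 23.29 days.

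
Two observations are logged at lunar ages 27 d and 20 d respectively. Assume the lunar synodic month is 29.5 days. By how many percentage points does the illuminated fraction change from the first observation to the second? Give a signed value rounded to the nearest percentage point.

θ₁ = 360° × 27/29.5 = 329.5°, f₁ = (1 − cos θ₁)/2 = 0.069.
θ₂ = 360° × 20/29.5 = 244.1°, f₂ = (1 − cos θ₂)/2 = 0.719.
Change = f₂ − f₁ = +0.649 → +65 percentage points.

+65 percentage points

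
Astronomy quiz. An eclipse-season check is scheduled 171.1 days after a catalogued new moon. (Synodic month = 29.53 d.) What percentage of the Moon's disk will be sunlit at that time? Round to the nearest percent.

36%

171.1/29.53 = 5.794 lunations, so 5 complete cycles and 23.45 d into the next.
Phase angle: θ = 360°·(23.45 d)/(29.53 d) = 285.9°.
With cos θ = 0.274, the lit fraction is (1 − 0.274)/2 ≈ 0.363, so 36%.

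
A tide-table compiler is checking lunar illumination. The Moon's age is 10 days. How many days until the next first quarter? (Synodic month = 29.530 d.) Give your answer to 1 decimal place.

First quarter occurs at elongation 90°, i.e. at age 29.530 × 90/360 = 7.383 d.
This lunation's first quarter (7.383 d) has passed, so add one period: 36.913 − 10 = 26.913 days.

26.9 days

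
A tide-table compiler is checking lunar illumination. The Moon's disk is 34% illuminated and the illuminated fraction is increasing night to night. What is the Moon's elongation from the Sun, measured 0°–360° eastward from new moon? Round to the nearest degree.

71°

From f = (1 − cos θ)/2: cos θ = 1 − 2×0.34 = 0.320; arccos → 71.3°.
The Moon is waxing (0°–180°), so θ = 71.3° directly.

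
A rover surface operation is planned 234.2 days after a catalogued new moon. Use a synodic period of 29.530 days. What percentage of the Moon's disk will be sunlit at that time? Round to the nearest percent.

Reduce mod P: 234.2 − 7×29.530 = 27.49 d into the current lunation.
The Moon has covered 27.49/29.530 of its cycle, so θ ≈ 360° × 27.49/29.530 = 335.1°.
cos 335.1° = 0.907, so f = (1 − 0.907)/2 = 0.046, so 5%.

5%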